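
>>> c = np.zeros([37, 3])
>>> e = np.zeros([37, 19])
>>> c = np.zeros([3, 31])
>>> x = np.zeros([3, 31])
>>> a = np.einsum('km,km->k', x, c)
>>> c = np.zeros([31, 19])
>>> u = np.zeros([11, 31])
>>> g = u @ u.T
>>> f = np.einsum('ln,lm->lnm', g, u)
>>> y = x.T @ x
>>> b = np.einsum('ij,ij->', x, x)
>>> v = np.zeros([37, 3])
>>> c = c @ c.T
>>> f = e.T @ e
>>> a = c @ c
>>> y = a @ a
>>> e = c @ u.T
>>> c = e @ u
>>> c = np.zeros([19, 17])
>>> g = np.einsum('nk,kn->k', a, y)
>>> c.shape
(19, 17)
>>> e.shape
(31, 11)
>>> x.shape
(3, 31)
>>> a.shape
(31, 31)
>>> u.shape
(11, 31)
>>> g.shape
(31,)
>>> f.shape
(19, 19)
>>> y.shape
(31, 31)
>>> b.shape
()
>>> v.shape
(37, 3)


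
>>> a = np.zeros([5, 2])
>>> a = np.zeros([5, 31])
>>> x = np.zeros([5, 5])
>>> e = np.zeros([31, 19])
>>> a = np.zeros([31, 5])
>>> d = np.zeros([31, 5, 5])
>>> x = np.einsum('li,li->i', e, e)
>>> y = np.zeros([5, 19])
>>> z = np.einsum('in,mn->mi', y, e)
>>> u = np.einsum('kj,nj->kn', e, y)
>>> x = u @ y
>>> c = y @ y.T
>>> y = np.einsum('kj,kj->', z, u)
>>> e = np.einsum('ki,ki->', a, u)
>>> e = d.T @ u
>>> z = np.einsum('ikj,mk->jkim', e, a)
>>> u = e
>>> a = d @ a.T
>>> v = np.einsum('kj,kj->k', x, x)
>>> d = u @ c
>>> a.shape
(31, 5, 31)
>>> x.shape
(31, 19)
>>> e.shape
(5, 5, 5)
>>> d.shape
(5, 5, 5)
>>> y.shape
()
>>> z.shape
(5, 5, 5, 31)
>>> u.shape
(5, 5, 5)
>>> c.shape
(5, 5)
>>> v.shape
(31,)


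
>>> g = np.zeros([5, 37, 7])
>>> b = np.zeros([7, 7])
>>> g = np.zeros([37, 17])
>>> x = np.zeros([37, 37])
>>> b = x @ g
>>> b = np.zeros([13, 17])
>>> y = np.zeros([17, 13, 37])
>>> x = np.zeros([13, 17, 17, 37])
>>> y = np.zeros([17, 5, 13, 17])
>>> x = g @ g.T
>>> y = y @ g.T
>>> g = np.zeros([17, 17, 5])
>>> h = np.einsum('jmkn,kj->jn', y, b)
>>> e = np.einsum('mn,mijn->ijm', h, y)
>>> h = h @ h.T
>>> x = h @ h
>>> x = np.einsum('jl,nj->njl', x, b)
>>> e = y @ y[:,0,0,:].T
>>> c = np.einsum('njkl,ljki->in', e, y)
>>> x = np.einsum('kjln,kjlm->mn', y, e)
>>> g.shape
(17, 17, 5)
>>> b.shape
(13, 17)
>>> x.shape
(17, 37)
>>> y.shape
(17, 5, 13, 37)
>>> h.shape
(17, 17)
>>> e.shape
(17, 5, 13, 17)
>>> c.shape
(37, 17)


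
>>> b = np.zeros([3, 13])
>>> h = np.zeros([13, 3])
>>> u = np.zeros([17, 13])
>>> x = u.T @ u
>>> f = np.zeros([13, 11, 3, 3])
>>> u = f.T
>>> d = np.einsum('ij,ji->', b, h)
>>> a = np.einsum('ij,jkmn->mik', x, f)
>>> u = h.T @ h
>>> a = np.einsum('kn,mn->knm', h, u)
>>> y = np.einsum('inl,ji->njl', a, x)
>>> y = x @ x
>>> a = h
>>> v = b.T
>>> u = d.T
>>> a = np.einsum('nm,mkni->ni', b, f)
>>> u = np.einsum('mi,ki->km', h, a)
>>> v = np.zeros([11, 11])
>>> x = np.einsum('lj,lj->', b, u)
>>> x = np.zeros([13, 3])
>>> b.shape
(3, 13)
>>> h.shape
(13, 3)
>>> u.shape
(3, 13)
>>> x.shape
(13, 3)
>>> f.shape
(13, 11, 3, 3)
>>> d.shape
()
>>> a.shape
(3, 3)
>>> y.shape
(13, 13)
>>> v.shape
(11, 11)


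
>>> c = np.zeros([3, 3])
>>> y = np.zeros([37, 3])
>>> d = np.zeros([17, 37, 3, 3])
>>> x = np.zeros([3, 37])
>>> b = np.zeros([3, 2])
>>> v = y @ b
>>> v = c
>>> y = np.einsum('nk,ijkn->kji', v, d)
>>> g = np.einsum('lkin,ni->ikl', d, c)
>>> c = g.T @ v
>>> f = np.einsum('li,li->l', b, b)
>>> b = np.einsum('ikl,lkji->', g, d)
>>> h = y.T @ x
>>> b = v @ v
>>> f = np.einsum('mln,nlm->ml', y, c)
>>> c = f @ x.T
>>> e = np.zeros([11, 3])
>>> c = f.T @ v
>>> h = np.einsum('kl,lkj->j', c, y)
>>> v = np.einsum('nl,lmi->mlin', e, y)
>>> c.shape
(37, 3)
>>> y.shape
(3, 37, 17)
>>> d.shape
(17, 37, 3, 3)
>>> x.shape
(3, 37)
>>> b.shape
(3, 3)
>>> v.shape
(37, 3, 17, 11)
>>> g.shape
(3, 37, 17)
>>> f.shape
(3, 37)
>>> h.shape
(17,)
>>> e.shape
(11, 3)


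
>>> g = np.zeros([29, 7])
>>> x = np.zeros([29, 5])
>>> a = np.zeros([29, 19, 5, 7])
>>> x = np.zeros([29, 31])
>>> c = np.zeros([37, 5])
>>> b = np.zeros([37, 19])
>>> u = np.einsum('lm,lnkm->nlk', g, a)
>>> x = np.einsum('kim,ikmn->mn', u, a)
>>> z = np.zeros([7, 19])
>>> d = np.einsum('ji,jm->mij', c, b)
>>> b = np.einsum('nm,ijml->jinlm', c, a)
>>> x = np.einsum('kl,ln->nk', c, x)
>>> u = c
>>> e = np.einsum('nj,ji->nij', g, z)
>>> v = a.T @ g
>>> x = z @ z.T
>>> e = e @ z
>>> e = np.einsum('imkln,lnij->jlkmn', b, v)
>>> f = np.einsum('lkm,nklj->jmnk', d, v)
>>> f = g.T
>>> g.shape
(29, 7)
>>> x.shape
(7, 7)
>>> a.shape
(29, 19, 5, 7)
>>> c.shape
(37, 5)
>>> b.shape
(19, 29, 37, 7, 5)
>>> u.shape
(37, 5)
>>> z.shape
(7, 19)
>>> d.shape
(19, 5, 37)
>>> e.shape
(7, 7, 37, 29, 5)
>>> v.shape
(7, 5, 19, 7)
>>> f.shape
(7, 29)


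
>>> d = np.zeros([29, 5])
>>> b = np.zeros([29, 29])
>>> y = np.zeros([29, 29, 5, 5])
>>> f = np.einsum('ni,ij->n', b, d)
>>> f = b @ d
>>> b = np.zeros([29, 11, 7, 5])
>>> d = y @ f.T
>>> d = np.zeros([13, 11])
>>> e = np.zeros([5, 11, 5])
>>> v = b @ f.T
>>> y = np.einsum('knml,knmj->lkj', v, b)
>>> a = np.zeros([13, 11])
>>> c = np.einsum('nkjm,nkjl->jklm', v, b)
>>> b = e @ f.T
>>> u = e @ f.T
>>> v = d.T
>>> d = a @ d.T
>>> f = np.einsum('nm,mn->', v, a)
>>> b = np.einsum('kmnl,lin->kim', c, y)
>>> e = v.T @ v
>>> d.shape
(13, 13)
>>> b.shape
(7, 29, 11)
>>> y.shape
(29, 29, 5)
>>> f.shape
()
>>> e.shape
(13, 13)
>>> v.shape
(11, 13)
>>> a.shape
(13, 11)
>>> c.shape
(7, 11, 5, 29)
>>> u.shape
(5, 11, 29)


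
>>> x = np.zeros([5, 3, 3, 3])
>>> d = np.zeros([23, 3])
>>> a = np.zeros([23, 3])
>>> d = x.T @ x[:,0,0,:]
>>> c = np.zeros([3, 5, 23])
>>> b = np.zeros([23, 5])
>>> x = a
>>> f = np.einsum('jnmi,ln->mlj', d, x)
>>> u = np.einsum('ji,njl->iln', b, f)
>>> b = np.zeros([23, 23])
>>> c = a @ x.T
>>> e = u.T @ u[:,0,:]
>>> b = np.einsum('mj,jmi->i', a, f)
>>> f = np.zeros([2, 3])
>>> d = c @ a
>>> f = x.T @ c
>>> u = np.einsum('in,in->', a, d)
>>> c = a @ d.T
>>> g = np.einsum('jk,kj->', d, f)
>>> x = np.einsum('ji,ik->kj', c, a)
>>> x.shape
(3, 23)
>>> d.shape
(23, 3)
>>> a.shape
(23, 3)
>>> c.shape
(23, 23)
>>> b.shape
(3,)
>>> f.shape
(3, 23)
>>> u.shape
()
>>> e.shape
(3, 3, 3)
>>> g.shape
()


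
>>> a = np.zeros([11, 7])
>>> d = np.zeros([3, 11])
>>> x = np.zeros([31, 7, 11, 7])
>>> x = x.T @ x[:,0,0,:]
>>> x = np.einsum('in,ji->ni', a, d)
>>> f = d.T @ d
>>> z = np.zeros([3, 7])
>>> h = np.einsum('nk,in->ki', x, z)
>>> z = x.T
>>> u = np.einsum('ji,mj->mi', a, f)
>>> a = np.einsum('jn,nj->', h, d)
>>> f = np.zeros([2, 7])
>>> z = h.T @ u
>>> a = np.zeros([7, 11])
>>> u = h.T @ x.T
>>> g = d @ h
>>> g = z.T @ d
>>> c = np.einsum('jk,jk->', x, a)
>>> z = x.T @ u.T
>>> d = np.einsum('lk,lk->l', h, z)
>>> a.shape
(7, 11)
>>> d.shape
(11,)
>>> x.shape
(7, 11)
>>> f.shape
(2, 7)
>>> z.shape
(11, 3)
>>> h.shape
(11, 3)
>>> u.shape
(3, 7)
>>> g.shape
(7, 11)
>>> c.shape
()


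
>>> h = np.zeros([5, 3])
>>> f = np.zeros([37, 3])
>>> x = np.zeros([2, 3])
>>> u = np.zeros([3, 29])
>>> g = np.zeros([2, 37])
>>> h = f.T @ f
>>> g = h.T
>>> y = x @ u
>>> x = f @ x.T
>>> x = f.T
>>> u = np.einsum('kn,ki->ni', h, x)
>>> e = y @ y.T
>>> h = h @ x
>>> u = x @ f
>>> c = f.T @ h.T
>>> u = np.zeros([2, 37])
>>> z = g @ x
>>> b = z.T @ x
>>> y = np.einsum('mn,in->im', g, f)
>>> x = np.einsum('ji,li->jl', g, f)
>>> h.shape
(3, 37)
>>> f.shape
(37, 3)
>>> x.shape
(3, 37)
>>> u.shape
(2, 37)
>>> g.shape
(3, 3)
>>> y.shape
(37, 3)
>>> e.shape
(2, 2)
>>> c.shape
(3, 3)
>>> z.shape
(3, 37)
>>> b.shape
(37, 37)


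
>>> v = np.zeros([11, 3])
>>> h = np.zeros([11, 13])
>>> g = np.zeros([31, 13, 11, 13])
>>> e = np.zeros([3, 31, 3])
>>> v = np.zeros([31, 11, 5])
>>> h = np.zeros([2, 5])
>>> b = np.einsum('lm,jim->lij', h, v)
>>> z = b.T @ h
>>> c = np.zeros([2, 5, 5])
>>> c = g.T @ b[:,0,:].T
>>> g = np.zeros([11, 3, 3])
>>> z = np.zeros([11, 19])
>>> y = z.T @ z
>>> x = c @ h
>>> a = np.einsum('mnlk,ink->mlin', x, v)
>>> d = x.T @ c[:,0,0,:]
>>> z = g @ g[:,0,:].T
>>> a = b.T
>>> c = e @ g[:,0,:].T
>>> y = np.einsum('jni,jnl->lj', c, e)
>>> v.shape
(31, 11, 5)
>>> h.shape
(2, 5)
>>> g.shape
(11, 3, 3)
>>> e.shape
(3, 31, 3)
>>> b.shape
(2, 11, 31)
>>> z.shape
(11, 3, 11)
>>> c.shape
(3, 31, 11)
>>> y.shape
(3, 3)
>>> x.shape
(13, 11, 13, 5)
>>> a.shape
(31, 11, 2)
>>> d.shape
(5, 13, 11, 2)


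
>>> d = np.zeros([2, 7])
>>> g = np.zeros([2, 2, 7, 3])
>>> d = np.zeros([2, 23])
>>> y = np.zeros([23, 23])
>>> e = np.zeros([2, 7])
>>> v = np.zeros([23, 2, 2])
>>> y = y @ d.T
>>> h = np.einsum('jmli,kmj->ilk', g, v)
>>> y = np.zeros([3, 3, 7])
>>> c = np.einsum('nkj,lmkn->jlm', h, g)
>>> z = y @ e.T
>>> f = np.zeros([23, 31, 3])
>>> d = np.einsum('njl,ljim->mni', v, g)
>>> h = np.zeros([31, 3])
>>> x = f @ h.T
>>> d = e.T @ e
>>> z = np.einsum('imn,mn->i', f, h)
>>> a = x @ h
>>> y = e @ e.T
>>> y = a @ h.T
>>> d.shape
(7, 7)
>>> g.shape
(2, 2, 7, 3)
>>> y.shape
(23, 31, 31)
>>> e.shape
(2, 7)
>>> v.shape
(23, 2, 2)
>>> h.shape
(31, 3)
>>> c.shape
(23, 2, 2)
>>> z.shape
(23,)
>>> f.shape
(23, 31, 3)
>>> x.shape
(23, 31, 31)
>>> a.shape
(23, 31, 3)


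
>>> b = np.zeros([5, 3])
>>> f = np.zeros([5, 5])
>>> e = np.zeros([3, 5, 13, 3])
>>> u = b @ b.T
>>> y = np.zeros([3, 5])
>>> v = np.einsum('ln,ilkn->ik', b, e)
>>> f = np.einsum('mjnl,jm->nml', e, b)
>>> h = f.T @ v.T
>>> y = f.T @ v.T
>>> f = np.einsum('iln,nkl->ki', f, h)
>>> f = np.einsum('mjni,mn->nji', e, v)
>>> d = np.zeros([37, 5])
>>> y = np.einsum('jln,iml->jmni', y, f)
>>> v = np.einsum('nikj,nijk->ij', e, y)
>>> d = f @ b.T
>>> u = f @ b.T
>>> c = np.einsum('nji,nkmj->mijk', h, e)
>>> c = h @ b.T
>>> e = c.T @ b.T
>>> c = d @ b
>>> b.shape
(5, 3)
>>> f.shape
(13, 5, 3)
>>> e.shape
(5, 3, 5)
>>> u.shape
(13, 5, 5)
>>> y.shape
(3, 5, 3, 13)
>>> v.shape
(5, 3)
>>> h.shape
(3, 3, 3)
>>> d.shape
(13, 5, 5)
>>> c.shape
(13, 5, 3)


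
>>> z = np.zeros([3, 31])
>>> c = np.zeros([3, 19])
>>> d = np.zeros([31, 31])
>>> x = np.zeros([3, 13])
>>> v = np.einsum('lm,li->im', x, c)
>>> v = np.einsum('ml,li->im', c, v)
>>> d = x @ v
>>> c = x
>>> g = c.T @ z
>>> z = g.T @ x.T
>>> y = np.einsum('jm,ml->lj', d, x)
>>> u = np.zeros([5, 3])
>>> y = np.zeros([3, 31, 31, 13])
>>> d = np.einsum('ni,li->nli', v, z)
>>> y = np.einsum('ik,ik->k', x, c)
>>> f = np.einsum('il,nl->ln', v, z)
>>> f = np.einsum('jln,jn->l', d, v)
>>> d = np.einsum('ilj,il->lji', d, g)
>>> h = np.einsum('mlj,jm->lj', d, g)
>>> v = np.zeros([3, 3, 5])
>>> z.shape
(31, 3)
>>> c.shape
(3, 13)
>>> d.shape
(31, 3, 13)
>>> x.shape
(3, 13)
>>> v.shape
(3, 3, 5)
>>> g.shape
(13, 31)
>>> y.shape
(13,)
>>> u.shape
(5, 3)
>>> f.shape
(31,)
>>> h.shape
(3, 13)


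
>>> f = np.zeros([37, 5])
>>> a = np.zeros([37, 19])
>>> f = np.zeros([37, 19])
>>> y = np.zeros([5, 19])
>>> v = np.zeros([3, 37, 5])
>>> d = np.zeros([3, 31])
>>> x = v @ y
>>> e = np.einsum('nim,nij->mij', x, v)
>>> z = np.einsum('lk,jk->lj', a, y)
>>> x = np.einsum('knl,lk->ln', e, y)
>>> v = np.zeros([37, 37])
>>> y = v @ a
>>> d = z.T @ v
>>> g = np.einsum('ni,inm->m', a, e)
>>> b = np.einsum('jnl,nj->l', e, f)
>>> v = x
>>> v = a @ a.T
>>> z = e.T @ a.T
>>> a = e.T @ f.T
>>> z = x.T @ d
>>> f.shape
(37, 19)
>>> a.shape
(5, 37, 37)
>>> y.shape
(37, 19)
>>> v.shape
(37, 37)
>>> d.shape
(5, 37)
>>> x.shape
(5, 37)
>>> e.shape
(19, 37, 5)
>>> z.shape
(37, 37)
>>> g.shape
(5,)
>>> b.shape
(5,)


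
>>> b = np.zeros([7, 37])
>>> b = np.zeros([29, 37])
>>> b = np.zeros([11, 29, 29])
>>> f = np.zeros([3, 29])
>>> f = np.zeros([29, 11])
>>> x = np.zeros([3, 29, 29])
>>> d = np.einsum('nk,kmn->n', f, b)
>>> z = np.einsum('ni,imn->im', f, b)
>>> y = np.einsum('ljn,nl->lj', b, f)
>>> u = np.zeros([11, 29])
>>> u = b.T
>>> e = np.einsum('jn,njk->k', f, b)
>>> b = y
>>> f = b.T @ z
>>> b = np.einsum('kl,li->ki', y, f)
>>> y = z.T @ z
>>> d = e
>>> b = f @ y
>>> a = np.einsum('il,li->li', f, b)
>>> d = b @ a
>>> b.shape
(29, 29)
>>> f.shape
(29, 29)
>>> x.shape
(3, 29, 29)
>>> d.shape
(29, 29)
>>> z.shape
(11, 29)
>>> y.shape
(29, 29)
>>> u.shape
(29, 29, 11)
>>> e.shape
(29,)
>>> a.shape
(29, 29)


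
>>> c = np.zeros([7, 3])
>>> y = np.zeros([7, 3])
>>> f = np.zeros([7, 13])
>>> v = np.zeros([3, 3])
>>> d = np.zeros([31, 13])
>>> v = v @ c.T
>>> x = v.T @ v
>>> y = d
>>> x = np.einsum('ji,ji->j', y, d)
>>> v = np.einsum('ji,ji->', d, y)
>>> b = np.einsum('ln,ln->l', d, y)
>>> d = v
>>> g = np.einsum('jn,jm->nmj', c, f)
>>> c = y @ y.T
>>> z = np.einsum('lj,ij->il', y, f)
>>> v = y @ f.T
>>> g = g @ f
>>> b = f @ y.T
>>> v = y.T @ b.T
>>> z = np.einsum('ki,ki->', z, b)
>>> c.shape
(31, 31)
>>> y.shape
(31, 13)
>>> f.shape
(7, 13)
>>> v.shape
(13, 7)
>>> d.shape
()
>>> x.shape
(31,)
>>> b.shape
(7, 31)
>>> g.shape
(3, 13, 13)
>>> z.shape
()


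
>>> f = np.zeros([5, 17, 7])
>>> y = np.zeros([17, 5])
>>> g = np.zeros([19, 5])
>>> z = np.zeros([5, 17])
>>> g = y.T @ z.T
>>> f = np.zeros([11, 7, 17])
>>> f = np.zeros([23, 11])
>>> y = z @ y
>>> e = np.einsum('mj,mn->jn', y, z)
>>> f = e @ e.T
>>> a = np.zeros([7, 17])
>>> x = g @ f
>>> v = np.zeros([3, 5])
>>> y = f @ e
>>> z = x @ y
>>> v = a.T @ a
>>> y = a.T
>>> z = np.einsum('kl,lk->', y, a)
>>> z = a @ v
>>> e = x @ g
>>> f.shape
(5, 5)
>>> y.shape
(17, 7)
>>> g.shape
(5, 5)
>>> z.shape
(7, 17)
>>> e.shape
(5, 5)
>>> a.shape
(7, 17)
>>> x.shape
(5, 5)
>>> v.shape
(17, 17)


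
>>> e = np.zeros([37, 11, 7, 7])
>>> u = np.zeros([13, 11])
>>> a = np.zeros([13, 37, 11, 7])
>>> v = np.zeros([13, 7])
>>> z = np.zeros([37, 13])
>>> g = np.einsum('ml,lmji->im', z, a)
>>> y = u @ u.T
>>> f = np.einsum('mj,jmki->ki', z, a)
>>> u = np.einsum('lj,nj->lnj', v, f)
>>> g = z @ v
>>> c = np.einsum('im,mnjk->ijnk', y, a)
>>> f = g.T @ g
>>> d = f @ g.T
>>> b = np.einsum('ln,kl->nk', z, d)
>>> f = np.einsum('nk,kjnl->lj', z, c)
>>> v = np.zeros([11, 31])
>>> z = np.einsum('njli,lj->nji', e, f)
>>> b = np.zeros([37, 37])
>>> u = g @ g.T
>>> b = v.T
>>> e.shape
(37, 11, 7, 7)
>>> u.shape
(37, 37)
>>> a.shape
(13, 37, 11, 7)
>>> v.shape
(11, 31)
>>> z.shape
(37, 11, 7)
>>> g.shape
(37, 7)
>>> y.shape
(13, 13)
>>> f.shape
(7, 11)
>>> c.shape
(13, 11, 37, 7)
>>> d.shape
(7, 37)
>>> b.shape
(31, 11)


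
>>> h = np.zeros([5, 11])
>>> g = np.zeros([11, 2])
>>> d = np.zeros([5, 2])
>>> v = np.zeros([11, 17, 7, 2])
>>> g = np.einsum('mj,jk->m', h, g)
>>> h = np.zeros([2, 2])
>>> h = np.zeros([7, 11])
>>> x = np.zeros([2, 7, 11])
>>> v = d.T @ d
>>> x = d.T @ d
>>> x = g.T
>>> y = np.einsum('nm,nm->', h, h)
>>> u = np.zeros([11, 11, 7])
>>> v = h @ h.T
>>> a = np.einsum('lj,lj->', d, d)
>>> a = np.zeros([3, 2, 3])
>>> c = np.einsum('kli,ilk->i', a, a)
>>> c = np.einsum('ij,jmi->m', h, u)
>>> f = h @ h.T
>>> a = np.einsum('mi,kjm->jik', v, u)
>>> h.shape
(7, 11)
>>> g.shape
(5,)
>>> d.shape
(5, 2)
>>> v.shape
(7, 7)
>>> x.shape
(5,)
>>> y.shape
()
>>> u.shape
(11, 11, 7)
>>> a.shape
(11, 7, 11)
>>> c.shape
(11,)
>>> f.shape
(7, 7)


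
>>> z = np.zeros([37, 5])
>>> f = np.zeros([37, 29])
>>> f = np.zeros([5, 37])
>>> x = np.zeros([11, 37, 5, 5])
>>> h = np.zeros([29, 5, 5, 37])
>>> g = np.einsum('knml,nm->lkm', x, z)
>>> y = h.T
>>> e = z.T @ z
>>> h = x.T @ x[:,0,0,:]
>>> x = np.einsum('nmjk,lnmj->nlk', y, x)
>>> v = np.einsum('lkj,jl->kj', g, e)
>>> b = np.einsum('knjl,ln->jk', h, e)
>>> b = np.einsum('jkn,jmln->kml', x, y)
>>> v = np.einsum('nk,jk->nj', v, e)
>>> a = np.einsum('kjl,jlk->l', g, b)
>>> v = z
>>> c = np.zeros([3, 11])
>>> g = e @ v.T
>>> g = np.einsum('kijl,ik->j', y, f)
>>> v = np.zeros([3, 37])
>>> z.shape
(37, 5)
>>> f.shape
(5, 37)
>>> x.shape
(37, 11, 29)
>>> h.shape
(5, 5, 37, 5)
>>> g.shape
(5,)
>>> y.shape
(37, 5, 5, 29)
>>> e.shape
(5, 5)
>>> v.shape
(3, 37)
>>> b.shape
(11, 5, 5)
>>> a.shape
(5,)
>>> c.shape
(3, 11)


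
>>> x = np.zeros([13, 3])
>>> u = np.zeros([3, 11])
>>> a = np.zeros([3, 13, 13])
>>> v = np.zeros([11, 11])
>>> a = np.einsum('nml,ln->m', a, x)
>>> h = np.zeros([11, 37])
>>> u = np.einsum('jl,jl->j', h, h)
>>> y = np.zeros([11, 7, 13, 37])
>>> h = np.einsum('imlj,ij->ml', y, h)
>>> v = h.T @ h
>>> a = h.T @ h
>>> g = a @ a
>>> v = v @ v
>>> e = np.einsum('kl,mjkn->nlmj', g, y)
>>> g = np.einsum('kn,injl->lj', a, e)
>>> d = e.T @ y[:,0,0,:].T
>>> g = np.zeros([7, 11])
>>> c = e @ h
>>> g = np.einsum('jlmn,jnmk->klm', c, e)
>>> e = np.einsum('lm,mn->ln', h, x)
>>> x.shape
(13, 3)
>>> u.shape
(11,)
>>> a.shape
(13, 13)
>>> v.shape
(13, 13)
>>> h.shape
(7, 13)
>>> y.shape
(11, 7, 13, 37)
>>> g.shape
(7, 13, 11)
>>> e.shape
(7, 3)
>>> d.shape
(7, 11, 13, 11)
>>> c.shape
(37, 13, 11, 13)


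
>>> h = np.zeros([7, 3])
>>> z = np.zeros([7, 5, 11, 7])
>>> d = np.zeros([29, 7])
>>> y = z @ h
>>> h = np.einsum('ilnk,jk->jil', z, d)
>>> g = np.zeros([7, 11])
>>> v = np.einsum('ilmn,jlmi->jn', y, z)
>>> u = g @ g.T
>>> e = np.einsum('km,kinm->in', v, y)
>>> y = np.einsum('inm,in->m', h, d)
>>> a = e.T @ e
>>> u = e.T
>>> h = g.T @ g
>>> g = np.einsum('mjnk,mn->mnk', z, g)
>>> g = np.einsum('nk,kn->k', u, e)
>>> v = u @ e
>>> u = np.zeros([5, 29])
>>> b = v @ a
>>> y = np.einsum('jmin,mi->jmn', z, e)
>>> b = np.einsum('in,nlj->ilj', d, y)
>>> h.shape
(11, 11)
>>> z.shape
(7, 5, 11, 7)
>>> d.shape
(29, 7)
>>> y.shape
(7, 5, 7)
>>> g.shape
(5,)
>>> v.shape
(11, 11)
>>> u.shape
(5, 29)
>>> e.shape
(5, 11)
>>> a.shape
(11, 11)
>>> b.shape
(29, 5, 7)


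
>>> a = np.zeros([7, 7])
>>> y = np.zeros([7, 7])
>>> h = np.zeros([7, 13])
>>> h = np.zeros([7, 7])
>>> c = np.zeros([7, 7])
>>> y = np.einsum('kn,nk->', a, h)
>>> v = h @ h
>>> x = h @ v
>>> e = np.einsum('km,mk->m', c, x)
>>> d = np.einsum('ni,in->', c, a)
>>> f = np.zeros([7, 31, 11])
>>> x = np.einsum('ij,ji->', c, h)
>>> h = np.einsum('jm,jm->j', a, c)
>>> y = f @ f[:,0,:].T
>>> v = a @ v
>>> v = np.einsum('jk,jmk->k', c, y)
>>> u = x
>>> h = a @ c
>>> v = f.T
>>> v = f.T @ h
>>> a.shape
(7, 7)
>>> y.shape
(7, 31, 7)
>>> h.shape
(7, 7)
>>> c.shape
(7, 7)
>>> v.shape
(11, 31, 7)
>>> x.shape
()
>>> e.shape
(7,)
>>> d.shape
()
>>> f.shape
(7, 31, 11)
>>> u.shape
()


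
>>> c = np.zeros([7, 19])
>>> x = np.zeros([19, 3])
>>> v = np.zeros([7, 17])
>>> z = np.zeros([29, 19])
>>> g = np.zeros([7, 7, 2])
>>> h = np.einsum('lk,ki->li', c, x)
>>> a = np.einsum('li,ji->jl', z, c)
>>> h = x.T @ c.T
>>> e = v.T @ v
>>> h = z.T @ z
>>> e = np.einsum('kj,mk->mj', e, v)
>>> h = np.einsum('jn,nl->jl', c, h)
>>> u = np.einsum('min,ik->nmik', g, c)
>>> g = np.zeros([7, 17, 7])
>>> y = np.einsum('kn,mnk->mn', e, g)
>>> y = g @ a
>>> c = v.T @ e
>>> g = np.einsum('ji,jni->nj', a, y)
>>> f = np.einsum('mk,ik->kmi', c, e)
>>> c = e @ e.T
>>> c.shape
(7, 7)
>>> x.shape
(19, 3)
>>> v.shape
(7, 17)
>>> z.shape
(29, 19)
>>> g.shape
(17, 7)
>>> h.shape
(7, 19)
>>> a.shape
(7, 29)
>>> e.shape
(7, 17)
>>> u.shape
(2, 7, 7, 19)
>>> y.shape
(7, 17, 29)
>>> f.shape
(17, 17, 7)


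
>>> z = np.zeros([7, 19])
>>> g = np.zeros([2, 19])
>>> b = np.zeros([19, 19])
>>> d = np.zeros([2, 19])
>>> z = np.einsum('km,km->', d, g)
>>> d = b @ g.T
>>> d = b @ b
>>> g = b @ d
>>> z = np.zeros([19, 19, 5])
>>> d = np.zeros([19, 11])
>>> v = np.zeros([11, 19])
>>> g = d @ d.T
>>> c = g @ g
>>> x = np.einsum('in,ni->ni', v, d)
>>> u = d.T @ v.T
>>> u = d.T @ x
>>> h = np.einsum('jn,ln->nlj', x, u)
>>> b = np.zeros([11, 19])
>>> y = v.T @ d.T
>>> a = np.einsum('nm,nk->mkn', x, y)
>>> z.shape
(19, 19, 5)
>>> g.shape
(19, 19)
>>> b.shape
(11, 19)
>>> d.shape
(19, 11)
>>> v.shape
(11, 19)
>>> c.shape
(19, 19)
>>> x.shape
(19, 11)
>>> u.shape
(11, 11)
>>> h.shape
(11, 11, 19)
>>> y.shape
(19, 19)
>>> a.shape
(11, 19, 19)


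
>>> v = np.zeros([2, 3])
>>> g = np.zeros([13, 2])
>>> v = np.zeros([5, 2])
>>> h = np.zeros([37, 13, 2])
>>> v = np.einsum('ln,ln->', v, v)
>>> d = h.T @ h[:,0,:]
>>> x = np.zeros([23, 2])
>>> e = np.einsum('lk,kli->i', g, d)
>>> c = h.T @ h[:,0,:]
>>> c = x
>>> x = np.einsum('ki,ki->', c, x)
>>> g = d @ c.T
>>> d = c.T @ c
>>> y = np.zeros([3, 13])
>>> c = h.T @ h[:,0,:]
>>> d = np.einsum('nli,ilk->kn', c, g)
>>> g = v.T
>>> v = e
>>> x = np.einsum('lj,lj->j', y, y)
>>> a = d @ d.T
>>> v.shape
(2,)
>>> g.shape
()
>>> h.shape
(37, 13, 2)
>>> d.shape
(23, 2)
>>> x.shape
(13,)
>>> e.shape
(2,)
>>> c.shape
(2, 13, 2)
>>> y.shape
(3, 13)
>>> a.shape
(23, 23)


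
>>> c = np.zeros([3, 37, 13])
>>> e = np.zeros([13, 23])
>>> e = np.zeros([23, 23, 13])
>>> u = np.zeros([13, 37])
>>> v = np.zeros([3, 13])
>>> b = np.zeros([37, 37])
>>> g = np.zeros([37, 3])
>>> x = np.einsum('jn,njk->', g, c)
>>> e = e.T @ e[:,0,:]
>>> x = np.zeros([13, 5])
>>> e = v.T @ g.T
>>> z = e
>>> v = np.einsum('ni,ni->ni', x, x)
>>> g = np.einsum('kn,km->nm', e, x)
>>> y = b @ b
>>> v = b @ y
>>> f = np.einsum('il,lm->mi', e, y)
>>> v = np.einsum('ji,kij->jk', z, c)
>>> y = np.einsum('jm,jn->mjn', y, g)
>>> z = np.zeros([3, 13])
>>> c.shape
(3, 37, 13)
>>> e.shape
(13, 37)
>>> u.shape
(13, 37)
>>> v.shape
(13, 3)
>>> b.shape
(37, 37)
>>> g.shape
(37, 5)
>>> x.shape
(13, 5)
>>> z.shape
(3, 13)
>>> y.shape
(37, 37, 5)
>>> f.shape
(37, 13)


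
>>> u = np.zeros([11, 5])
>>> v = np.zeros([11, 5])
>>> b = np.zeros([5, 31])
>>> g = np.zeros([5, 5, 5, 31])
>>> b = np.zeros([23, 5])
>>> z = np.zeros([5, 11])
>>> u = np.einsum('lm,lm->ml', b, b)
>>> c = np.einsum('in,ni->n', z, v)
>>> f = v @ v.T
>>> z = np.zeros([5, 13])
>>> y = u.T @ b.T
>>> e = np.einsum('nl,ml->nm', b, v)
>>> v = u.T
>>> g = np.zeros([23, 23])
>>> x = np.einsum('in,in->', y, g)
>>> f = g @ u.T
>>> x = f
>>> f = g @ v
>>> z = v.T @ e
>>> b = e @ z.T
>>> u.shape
(5, 23)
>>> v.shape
(23, 5)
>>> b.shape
(23, 5)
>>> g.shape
(23, 23)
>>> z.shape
(5, 11)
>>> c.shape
(11,)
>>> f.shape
(23, 5)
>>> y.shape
(23, 23)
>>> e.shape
(23, 11)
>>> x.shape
(23, 5)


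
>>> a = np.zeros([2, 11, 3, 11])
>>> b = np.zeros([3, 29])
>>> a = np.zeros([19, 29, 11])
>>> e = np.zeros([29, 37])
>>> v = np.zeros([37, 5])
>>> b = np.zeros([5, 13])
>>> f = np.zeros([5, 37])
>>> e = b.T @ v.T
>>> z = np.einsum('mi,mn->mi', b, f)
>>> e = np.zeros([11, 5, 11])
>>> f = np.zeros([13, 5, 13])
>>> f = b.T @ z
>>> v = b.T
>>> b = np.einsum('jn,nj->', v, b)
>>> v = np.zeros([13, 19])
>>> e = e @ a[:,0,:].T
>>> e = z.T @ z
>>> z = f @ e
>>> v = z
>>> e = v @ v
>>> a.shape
(19, 29, 11)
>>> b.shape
()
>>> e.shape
(13, 13)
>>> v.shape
(13, 13)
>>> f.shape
(13, 13)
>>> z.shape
(13, 13)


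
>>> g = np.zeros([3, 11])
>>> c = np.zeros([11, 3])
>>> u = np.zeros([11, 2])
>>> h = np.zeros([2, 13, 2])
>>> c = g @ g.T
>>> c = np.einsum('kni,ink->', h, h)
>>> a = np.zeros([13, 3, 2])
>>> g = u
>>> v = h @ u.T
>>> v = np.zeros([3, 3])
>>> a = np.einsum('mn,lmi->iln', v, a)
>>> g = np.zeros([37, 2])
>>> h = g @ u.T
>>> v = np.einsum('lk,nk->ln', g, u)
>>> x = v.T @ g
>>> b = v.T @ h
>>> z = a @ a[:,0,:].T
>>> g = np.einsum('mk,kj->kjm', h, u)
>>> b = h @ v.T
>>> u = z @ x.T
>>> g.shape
(11, 2, 37)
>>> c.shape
()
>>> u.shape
(2, 13, 11)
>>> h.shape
(37, 11)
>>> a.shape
(2, 13, 3)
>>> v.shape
(37, 11)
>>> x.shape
(11, 2)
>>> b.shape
(37, 37)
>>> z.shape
(2, 13, 2)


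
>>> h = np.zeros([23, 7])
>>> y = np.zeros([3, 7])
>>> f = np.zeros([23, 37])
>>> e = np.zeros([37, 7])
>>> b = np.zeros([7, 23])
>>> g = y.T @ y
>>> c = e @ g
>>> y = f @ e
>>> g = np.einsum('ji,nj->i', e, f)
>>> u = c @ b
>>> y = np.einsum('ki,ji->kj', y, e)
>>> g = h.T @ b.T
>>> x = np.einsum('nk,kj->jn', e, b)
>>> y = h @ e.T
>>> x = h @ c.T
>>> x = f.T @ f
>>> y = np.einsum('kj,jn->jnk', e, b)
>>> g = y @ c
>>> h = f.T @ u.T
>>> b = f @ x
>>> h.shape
(37, 37)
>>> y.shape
(7, 23, 37)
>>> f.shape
(23, 37)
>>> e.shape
(37, 7)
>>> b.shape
(23, 37)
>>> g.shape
(7, 23, 7)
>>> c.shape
(37, 7)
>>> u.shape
(37, 23)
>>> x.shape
(37, 37)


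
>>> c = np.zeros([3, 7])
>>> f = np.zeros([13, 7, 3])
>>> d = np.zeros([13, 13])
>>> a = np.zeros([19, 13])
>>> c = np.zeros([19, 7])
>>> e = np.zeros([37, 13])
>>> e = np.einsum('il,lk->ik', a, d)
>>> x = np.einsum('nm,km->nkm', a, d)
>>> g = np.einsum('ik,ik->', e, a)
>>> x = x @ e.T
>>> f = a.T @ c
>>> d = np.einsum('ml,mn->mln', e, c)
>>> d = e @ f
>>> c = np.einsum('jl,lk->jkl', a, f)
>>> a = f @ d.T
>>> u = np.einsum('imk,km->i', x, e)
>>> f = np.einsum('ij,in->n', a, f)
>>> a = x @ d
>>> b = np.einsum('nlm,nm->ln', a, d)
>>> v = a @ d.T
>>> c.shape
(19, 7, 13)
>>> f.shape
(7,)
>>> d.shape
(19, 7)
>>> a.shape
(19, 13, 7)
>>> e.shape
(19, 13)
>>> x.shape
(19, 13, 19)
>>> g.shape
()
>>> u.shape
(19,)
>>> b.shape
(13, 19)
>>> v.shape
(19, 13, 19)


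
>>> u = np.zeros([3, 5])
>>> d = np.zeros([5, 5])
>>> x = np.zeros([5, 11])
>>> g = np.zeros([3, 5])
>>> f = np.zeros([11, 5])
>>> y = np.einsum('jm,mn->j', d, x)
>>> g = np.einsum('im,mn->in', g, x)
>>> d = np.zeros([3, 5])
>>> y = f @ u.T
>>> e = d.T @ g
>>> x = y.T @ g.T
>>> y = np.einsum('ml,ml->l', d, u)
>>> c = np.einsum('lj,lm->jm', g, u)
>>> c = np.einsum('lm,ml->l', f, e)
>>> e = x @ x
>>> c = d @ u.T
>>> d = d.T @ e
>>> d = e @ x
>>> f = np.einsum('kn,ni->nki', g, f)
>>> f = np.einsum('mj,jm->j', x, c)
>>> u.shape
(3, 5)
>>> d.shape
(3, 3)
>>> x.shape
(3, 3)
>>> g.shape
(3, 11)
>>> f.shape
(3,)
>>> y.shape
(5,)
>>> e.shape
(3, 3)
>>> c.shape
(3, 3)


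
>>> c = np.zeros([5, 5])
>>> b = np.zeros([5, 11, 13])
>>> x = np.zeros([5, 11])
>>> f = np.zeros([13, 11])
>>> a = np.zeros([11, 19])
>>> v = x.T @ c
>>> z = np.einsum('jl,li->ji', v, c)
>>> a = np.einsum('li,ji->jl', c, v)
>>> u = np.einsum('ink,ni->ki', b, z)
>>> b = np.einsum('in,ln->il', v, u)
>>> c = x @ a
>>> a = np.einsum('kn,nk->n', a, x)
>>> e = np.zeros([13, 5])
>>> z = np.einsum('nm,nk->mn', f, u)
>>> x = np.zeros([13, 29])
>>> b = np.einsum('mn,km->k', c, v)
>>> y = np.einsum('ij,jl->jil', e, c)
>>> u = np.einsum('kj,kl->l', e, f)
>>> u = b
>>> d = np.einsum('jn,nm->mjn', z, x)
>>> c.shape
(5, 5)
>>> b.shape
(11,)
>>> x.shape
(13, 29)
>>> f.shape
(13, 11)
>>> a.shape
(5,)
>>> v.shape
(11, 5)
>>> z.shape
(11, 13)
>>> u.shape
(11,)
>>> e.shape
(13, 5)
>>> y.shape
(5, 13, 5)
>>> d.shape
(29, 11, 13)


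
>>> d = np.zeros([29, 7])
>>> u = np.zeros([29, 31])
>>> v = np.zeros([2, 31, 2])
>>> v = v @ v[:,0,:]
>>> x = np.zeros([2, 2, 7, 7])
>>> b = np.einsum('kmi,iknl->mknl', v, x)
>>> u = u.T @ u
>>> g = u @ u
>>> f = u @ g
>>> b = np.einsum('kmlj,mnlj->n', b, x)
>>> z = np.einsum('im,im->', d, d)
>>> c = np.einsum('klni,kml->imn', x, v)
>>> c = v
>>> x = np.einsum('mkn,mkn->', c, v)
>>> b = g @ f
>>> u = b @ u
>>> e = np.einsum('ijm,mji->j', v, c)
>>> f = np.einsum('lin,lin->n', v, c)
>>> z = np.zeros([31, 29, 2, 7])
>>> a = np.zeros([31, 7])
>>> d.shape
(29, 7)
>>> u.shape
(31, 31)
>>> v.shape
(2, 31, 2)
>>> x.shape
()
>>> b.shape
(31, 31)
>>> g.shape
(31, 31)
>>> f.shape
(2,)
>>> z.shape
(31, 29, 2, 7)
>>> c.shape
(2, 31, 2)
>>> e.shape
(31,)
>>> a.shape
(31, 7)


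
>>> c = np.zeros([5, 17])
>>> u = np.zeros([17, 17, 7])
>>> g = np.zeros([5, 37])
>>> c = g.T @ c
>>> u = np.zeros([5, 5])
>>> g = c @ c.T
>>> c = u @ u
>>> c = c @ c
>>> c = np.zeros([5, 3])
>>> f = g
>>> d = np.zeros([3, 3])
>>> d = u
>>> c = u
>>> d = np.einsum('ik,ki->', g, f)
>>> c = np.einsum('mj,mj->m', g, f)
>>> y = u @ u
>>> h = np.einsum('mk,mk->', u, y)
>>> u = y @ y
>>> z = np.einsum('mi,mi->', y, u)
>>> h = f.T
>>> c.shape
(37,)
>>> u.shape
(5, 5)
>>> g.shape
(37, 37)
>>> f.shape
(37, 37)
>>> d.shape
()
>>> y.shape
(5, 5)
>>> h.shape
(37, 37)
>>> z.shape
()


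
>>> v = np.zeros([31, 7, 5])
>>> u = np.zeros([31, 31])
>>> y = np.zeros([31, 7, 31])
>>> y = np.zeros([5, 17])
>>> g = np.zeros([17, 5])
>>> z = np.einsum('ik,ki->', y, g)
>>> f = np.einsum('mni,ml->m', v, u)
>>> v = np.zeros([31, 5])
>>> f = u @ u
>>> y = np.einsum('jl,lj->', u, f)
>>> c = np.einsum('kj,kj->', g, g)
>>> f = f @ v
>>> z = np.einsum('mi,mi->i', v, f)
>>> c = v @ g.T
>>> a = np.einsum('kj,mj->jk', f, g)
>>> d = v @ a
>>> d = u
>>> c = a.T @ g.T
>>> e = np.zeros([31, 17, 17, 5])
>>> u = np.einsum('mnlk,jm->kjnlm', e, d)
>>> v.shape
(31, 5)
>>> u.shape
(5, 31, 17, 17, 31)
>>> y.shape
()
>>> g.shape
(17, 5)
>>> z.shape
(5,)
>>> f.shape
(31, 5)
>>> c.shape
(31, 17)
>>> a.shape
(5, 31)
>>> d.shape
(31, 31)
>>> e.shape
(31, 17, 17, 5)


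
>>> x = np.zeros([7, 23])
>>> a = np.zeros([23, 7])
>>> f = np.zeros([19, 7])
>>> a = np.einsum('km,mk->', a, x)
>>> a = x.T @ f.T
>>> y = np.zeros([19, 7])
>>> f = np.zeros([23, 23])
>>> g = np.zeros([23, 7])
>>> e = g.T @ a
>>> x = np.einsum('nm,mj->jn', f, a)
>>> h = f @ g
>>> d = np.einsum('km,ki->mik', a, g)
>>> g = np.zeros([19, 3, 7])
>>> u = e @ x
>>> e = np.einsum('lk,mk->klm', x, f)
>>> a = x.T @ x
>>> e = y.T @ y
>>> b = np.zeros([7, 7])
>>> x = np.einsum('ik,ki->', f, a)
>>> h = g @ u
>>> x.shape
()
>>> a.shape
(23, 23)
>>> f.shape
(23, 23)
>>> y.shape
(19, 7)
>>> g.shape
(19, 3, 7)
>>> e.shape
(7, 7)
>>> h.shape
(19, 3, 23)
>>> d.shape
(19, 7, 23)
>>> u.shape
(7, 23)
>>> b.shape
(7, 7)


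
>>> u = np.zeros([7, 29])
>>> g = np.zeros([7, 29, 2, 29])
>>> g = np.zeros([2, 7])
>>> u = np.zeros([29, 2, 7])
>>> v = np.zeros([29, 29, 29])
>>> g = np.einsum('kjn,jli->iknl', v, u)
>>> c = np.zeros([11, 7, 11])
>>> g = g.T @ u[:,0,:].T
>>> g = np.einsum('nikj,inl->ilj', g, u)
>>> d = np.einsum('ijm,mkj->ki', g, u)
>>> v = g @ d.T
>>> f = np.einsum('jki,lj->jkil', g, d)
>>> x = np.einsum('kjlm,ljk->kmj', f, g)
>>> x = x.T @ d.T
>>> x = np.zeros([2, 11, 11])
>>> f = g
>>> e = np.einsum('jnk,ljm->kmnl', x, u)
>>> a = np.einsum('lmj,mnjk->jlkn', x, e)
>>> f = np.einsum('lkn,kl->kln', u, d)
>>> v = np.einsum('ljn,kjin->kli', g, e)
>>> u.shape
(29, 2, 7)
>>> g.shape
(29, 7, 29)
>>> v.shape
(11, 29, 11)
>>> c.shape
(11, 7, 11)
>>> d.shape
(2, 29)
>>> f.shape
(2, 29, 7)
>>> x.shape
(2, 11, 11)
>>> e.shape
(11, 7, 11, 29)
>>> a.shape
(11, 2, 29, 7)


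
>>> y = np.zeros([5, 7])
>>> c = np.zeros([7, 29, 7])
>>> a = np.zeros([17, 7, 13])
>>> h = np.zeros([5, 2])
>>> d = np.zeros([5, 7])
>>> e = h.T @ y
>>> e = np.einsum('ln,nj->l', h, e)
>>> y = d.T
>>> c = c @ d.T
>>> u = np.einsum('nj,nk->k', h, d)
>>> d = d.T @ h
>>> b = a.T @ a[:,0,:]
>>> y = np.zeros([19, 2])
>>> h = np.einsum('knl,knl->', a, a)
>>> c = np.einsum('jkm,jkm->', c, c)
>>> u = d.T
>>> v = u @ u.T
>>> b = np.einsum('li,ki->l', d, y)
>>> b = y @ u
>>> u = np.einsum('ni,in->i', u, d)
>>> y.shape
(19, 2)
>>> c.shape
()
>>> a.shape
(17, 7, 13)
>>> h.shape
()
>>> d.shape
(7, 2)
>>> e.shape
(5,)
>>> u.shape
(7,)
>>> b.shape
(19, 7)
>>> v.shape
(2, 2)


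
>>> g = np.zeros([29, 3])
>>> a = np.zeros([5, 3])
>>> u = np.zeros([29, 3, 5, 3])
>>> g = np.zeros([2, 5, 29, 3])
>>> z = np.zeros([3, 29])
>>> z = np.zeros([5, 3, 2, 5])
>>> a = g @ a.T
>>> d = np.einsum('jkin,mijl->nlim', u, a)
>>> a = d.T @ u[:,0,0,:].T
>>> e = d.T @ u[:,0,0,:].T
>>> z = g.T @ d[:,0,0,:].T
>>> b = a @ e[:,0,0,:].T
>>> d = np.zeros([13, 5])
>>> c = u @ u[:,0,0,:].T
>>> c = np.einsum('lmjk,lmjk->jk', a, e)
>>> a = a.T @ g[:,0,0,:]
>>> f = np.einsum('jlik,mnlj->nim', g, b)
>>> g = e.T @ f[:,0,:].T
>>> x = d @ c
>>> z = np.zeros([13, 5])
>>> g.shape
(29, 5, 5, 5)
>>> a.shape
(29, 5, 5, 3)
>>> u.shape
(29, 3, 5, 3)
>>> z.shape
(13, 5)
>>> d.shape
(13, 5)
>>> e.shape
(2, 5, 5, 29)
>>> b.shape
(2, 5, 5, 2)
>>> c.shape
(5, 29)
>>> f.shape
(5, 29, 2)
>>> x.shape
(13, 29)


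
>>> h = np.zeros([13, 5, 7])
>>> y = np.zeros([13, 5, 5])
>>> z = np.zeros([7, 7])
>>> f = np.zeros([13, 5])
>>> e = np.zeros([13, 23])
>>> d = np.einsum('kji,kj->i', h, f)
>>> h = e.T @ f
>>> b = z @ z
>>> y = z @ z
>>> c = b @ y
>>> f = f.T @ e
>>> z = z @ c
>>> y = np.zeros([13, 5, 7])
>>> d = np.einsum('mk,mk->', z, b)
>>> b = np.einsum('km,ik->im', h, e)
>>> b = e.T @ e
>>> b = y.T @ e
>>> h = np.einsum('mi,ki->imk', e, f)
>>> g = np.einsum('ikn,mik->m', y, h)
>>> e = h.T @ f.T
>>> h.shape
(23, 13, 5)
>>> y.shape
(13, 5, 7)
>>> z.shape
(7, 7)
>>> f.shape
(5, 23)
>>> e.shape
(5, 13, 5)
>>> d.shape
()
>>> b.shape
(7, 5, 23)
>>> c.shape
(7, 7)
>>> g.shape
(23,)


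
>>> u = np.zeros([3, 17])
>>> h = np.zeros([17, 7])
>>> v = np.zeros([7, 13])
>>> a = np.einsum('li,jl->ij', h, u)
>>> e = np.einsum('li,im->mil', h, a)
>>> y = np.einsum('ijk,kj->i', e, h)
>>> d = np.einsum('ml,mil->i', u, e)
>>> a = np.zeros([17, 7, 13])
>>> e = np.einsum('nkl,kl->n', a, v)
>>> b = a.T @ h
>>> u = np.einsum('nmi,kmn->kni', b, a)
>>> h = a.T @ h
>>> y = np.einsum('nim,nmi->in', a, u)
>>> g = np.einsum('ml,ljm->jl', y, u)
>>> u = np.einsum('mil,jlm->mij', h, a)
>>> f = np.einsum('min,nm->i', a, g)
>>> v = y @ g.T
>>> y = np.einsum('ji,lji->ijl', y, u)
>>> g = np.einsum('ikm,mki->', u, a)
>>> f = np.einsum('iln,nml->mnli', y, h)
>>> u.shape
(13, 7, 17)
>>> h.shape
(13, 7, 7)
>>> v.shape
(7, 13)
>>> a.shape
(17, 7, 13)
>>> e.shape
(17,)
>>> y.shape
(17, 7, 13)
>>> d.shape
(7,)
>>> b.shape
(13, 7, 7)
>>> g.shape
()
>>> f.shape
(7, 13, 7, 17)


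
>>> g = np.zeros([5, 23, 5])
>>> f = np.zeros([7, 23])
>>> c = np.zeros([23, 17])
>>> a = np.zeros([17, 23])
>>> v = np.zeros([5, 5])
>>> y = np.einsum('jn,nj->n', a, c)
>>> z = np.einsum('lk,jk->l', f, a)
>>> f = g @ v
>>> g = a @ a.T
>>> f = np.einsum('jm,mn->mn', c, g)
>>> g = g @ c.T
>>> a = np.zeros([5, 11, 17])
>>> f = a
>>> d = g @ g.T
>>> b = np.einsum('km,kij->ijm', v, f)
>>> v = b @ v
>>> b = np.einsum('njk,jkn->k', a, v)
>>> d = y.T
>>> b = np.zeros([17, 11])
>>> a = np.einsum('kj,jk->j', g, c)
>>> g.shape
(17, 23)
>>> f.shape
(5, 11, 17)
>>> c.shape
(23, 17)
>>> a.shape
(23,)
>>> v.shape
(11, 17, 5)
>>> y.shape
(23,)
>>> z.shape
(7,)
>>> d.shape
(23,)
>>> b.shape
(17, 11)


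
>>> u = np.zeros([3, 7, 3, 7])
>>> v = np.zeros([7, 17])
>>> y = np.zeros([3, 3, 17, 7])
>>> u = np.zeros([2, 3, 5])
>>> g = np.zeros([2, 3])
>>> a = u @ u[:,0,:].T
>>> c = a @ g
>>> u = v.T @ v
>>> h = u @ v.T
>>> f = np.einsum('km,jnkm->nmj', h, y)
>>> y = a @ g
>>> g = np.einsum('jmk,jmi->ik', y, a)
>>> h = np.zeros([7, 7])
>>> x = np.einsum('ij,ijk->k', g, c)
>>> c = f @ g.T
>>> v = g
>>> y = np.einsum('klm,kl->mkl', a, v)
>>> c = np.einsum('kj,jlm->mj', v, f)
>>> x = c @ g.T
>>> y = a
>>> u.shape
(17, 17)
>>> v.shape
(2, 3)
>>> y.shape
(2, 3, 2)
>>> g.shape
(2, 3)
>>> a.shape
(2, 3, 2)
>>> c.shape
(3, 3)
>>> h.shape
(7, 7)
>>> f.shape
(3, 7, 3)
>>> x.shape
(3, 2)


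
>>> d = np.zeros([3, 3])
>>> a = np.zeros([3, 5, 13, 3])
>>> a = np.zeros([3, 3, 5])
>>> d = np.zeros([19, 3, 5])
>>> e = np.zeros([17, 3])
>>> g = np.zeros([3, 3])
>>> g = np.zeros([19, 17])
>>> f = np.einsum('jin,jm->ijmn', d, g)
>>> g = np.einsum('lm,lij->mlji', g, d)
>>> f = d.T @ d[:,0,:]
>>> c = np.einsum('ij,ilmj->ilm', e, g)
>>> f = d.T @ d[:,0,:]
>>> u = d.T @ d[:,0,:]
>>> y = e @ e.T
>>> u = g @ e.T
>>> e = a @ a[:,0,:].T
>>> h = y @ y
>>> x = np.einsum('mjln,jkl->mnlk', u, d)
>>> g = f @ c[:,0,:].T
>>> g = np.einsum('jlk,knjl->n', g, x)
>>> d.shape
(19, 3, 5)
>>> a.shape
(3, 3, 5)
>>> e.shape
(3, 3, 3)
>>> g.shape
(17,)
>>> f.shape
(5, 3, 5)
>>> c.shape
(17, 19, 5)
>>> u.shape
(17, 19, 5, 17)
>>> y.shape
(17, 17)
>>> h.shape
(17, 17)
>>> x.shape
(17, 17, 5, 3)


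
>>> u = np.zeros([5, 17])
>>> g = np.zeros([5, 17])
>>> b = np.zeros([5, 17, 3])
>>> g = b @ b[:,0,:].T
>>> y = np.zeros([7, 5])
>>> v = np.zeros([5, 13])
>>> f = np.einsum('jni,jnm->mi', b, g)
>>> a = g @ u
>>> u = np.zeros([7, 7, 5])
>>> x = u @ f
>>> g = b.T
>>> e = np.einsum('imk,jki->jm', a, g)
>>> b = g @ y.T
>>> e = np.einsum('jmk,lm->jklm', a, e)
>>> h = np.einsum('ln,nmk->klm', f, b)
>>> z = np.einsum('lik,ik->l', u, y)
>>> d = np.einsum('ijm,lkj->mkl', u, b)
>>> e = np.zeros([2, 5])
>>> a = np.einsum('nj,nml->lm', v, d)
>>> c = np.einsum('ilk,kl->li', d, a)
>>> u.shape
(7, 7, 5)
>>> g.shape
(3, 17, 5)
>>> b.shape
(3, 17, 7)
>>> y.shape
(7, 5)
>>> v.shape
(5, 13)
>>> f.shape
(5, 3)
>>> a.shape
(3, 17)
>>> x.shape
(7, 7, 3)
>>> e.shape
(2, 5)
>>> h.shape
(7, 5, 17)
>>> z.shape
(7,)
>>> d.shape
(5, 17, 3)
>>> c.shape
(17, 5)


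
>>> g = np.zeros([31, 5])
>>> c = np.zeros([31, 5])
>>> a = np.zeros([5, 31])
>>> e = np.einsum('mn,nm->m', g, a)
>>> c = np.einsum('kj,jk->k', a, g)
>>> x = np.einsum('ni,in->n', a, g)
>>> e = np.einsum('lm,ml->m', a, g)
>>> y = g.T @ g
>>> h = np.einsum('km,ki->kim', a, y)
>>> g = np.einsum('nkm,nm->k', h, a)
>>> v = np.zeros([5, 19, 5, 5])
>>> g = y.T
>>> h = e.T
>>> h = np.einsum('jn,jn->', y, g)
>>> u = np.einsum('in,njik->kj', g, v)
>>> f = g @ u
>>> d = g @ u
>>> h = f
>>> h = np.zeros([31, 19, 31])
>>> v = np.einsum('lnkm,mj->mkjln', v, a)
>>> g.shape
(5, 5)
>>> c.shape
(5,)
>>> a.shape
(5, 31)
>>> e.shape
(31,)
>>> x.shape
(5,)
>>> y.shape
(5, 5)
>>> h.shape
(31, 19, 31)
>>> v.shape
(5, 5, 31, 5, 19)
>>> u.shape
(5, 19)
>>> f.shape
(5, 19)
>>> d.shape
(5, 19)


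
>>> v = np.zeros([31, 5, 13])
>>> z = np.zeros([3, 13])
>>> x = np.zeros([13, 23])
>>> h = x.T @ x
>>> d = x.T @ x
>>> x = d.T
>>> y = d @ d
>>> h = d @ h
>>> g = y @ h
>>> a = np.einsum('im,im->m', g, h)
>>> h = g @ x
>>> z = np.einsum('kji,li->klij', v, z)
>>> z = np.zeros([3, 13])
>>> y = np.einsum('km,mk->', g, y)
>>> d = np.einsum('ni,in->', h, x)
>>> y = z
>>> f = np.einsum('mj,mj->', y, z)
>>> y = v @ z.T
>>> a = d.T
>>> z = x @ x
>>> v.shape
(31, 5, 13)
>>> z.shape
(23, 23)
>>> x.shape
(23, 23)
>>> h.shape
(23, 23)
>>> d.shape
()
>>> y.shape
(31, 5, 3)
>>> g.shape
(23, 23)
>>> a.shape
()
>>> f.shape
()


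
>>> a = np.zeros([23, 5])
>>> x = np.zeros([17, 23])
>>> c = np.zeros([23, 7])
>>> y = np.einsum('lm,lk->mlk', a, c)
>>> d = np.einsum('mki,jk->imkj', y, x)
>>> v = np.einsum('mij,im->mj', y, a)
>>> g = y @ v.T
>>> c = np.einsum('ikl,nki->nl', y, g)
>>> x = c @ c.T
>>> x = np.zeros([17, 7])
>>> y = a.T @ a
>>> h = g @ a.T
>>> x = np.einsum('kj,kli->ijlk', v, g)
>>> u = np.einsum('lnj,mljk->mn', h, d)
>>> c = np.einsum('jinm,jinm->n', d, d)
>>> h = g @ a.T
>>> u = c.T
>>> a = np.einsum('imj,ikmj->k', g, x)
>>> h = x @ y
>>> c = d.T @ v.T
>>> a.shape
(7,)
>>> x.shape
(5, 7, 23, 5)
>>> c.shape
(17, 23, 5, 5)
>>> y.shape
(5, 5)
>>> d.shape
(7, 5, 23, 17)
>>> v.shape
(5, 7)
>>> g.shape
(5, 23, 5)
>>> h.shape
(5, 7, 23, 5)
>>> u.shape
(23,)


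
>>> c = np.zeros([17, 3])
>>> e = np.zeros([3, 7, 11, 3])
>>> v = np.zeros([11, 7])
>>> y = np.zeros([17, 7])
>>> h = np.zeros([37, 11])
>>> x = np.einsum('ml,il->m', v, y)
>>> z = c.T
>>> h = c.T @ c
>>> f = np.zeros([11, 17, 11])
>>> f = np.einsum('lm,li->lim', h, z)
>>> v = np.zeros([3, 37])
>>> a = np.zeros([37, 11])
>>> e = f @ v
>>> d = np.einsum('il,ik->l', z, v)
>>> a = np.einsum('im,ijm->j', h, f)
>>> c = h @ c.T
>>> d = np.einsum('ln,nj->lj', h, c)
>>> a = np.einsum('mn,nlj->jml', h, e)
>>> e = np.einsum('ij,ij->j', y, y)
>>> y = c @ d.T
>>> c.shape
(3, 17)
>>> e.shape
(7,)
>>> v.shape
(3, 37)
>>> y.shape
(3, 3)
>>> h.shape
(3, 3)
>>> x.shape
(11,)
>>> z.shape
(3, 17)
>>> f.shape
(3, 17, 3)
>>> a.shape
(37, 3, 17)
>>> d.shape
(3, 17)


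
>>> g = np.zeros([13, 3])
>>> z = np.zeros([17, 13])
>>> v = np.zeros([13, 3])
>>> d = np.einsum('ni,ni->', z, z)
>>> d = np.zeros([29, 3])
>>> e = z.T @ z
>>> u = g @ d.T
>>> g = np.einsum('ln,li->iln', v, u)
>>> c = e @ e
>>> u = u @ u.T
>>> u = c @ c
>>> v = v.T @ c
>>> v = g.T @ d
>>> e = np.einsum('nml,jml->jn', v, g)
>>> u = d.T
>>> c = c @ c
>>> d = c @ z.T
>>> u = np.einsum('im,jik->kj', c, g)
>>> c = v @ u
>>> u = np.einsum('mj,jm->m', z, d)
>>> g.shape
(29, 13, 3)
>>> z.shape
(17, 13)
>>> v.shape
(3, 13, 3)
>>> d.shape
(13, 17)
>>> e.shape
(29, 3)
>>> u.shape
(17,)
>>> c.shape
(3, 13, 29)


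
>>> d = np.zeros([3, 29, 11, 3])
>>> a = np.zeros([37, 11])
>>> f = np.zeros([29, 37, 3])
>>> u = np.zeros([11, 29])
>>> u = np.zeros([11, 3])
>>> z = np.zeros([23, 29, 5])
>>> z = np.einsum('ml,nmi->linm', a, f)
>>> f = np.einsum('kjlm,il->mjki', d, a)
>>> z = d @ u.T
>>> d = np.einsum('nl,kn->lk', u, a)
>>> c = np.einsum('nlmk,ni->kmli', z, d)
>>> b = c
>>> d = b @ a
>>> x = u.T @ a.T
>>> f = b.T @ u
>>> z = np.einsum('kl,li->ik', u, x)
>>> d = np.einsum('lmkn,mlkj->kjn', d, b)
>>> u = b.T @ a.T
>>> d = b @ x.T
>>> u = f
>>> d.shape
(11, 11, 29, 3)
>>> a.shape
(37, 11)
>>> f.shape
(37, 29, 11, 3)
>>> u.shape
(37, 29, 11, 3)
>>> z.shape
(37, 11)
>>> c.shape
(11, 11, 29, 37)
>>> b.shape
(11, 11, 29, 37)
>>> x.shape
(3, 37)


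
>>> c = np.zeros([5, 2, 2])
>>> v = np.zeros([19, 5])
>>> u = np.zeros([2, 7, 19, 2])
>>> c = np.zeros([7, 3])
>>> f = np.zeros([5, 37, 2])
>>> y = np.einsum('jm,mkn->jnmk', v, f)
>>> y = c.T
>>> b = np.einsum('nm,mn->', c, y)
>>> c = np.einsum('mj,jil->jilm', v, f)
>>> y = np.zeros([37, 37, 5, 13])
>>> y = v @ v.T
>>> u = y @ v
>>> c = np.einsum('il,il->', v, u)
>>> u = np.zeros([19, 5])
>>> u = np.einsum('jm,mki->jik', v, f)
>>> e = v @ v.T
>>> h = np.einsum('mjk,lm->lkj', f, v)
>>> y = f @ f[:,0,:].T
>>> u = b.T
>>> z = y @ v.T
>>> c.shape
()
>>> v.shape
(19, 5)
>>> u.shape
()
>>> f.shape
(5, 37, 2)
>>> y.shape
(5, 37, 5)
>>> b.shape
()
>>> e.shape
(19, 19)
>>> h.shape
(19, 2, 37)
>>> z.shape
(5, 37, 19)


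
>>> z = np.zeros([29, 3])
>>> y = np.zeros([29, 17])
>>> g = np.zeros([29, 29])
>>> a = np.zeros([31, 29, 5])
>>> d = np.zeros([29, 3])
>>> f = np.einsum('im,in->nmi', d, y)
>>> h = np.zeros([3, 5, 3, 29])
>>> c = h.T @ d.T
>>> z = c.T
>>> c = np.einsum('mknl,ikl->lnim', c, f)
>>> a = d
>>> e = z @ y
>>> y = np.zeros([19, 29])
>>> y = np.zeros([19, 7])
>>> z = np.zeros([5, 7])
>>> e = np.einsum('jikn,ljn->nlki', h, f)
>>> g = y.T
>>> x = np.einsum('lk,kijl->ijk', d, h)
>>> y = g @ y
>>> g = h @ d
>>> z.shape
(5, 7)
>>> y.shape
(7, 7)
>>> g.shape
(3, 5, 3, 3)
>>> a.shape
(29, 3)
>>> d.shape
(29, 3)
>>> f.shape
(17, 3, 29)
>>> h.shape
(3, 5, 3, 29)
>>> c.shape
(29, 5, 17, 29)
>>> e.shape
(29, 17, 3, 5)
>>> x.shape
(5, 3, 3)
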